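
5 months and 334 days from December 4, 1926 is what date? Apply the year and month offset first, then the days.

April 2, 1928

Counting forward 5 months and 334 days from December 4, 1926: first the month/year part, then the days.
month 12 + 5 = 17, which is month 5 of year 1927 → May 1927.
Day 4 is valid in May, giving May 4, 1927.
Now add 334 days from May 4, 1927.
May has 31 days, so 31 − 4 = 27 days remain after May 4, 1927; 334 − 27 = 307 left.
June 1927 has 30 days: 307 − 30 = 277 left.
July 1927 has 31 days: 277 − 31 = 246 left.
August 1927 has 31 days: 246 − 31 = 215 left.
September 1927 has 30 days: 215 − 30 = 185 left.
October 1927 has 31 days: 185 − 31 = 154 left.
November 1927 has 30 days: 154 − 30 = 124 left.
December 1927 has 31 days: 124 − 31 = 93 left.
January 1928 has 31 days: 93 − 31 = 62 left.
February 1928 has 29 days (1928 is a leap year): 62 − 29 = 33 left.
March 1928 has 31 days: 33 − 31 = 2 left.
2 days into April 1928 → April 2, 1928.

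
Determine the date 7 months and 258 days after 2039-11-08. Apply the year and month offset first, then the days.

Advancing 7 months and 258 days from November 8, 2039: first the month/year part, then the days.
month 11 + 7 = 18, which is month 6 of year 2040 → June 2040.
Day 8 is valid in June, giving June 8, 2040.
Now add 258 days from June 8, 2040.
June has 30 days, so 30 − 8 = 22 days remain after June 8, 2040; 258 − 22 = 236 left.
July 2040 has 31 days: 236 − 31 = 205 left.
August 2040 has 31 days: 205 − 31 = 174 left.
September 2040 has 30 days: 174 − 30 = 144 left.
October 2040 has 31 days: 144 − 31 = 113 left.
November 2040 has 30 days: 113 − 30 = 83 left.
December 2040 has 31 days: 83 − 31 = 52 left.
January 2041 has 31 days: 52 − 31 = 21 left.
21 days into February 2041 → February 21, 2041.

February 21, 2041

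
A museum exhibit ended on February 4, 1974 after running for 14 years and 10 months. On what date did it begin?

Going back 14 years and 10 months from February 4, 1974.
-14 years → 1960; month 2 − 10 = -8, which is month 4 of year 1959 → April 1959.
Day 4 is valid in April, giving April 4, 1959.

April 4, 1959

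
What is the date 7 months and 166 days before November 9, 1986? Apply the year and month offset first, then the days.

October 25, 1985

Counting back 7 months and 166 days from November 9, 1986: first the month/year part, then the days.
month 11 − 7 = 4 → April 1986.
Day 9 is valid in April, giving April 9, 1986.
Now subtract 166 days from April 9, 1986.
Going back 9 days from April 9, 1986 reaches the end of the previous month; 166 − 9 = 157 left.
March 1986 has 31 days: 157 − 31 = 126 left.
February 1986 has 28 days (1986 is not a leap year): 126 − 28 = 98 left.
January 1986 has 31 days: 98 − 31 = 67 left.
December 1985 has 31 days: 67 − 31 = 36 left.
November 1985 has 30 days: 36 − 30 = 6 left.
October 1985 has 31 days; 31 − 6 = 25 → October 25, 1985.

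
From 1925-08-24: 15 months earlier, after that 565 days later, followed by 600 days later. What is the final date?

August 2, 1927

Subtracting 15 months from August 24, 1925:
month 8 − 15 = -7, which is month 5 of year 1924 → May 1924.
Day 24 is valid in May, giving May 24, 1924.
Advancing 565 days from May 24, 1924:
May has 31 days, so 31 − 24 = 7 days remain after May 24, 1924; 565 − 7 = 558 left.
June 1924 has 30 days: 558 − 30 = 528 left.
July 1924 has 31 days: 528 − 31 = 497 left.
August 1924 has 31 days: 497 − 31 = 466 left.
September 1924 has 30 days: 466 − 30 = 436 left.
October 1924 has 31 days: 436 − 31 = 405 left.
November 1924 has 30 days: 405 − 30 = 375 left.
December 1924 has 31 days: 375 − 31 = 344 left.
January 1925 has 31 days: 344 − 31 = 313 left.
February 1925 has 28 days (1925 is not a leap year): 313 − 28 = 285 left.
March 1925 has 31 days: 285 − 31 = 254 left.
April 1925 has 30 days: 254 − 30 = 224 left.
May 1925 has 31 days: 224 − 31 = 193 left.
June 1925 has 30 days: 193 − 30 = 163 left.
July 1925 has 31 days: 163 − 31 = 132 left.
August 1925 has 31 days: 132 − 31 = 101 left.
September 1925 has 30 days: 101 − 30 = 71 left.
October 1925 has 31 days: 71 − 31 = 40 left.
November 1925 has 30 days: 40 − 30 = 10 left.
10 days into December 1925 → December 10, 1925.
Adding 600 days from December 10, 1925:
December has 31 days, so 31 − 10 = 21 days remain after December 10, 1925; 600 − 21 = 579 left.
January 1926 has 31 days: 579 − 31 = 548 left.
February 1926 has 28 days (1926 is not a leap year): 548 − 28 = 520 left.
March 1926 has 31 days: 520 − 31 = 489 left.
April 1926 has 30 days: 489 − 30 = 459 left.
May 1926 has 31 days: 459 − 31 = 428 left.
June 1926 has 30 days: 428 − 30 = 398 left.
July 1926 has 31 days: 398 − 31 = 367 left.
August 1926 has 31 days: 367 − 31 = 336 left.
September 1926 has 30 days: 336 − 30 = 306 left.
October 1926 has 31 days: 306 − 31 = 275 left.
November 1926 has 30 days: 275 − 30 = 245 left.
December 1926 has 31 days: 245 − 31 = 214 left.
January 1927 has 31 days: 214 − 31 = 183 left.
February 1927 has 28 days (1927 is not a leap year): 183 − 28 = 155 left.
March 1927 has 31 days: 155 − 31 = 124 left.
April 1927 has 30 days: 124 − 30 = 94 left.
May 1927 has 31 days: 94 − 31 = 63 left.
June 1927 has 30 days: 63 − 30 = 33 left.
July 1927 has 31 days: 33 − 31 = 2 left.
2 days into August 1927 → August 2, 1927.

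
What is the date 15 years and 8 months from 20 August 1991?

April 20, 2007

Counting forward 15 years and 8 months from August 20, 1991.
+15 years → 2006; month 8 + 8 = 16, which is month 4 of year 2007 → April 2007.
Day 20 is valid in April, giving April 20, 2007.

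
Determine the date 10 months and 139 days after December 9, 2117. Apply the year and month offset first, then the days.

Adding 10 months and 139 days from December 9, 2117: first the month/year part, then the days.
month 12 + 10 = 22, which is month 10 of year 2118 → October 2118.
Day 9 is valid in October, giving October 9, 2118.
Now add 139 days from October 9, 2118.
October has 31 days, so 31 − 9 = 22 days remain after October 9, 2118; 139 − 22 = 117 left.
November 2118 has 30 days: 117 − 30 = 87 left.
December 2118 has 31 days: 87 − 31 = 56 left.
January 2119 has 31 days: 56 − 31 = 25 left.
25 days into February 2119 → February 25, 2119.

February 25, 2119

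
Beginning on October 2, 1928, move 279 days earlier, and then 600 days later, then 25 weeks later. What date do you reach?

Going back 279 days from October 2, 1928:
Going back 2 days from October 2, 1928 reaches the end of the previous month; 279 − 2 = 277 left.
September 1928 has 30 days: 277 − 30 = 247 left.
August 1928 has 31 days: 247 − 31 = 216 left.
July 1928 has 31 days: 216 − 31 = 185 left.
June 1928 has 30 days: 185 − 30 = 155 left.
May 1928 has 31 days: 155 − 31 = 124 left.
April 1928 has 30 days: 124 − 30 = 94 left.
March 1928 has 31 days: 94 − 31 = 63 left.
February 1928 has 29 days (1928 is a leap year): 63 − 29 = 34 left.
January 1928 has 31 days: 34 − 31 = 3 left.
December 1927 has 31 days; 31 − 3 = 28 → December 28, 1927.
Counting forward 600 days from December 28, 1927:
December has 31 days, so 31 − 28 = 3 days remain after December 28, 1927; 600 − 3 = 597 left.
January 1928 has 31 days: 597 − 31 = 566 left.
February 1928 has 29 days (1928 is a leap year): 566 − 29 = 537 left.
March 1928 has 31 days: 537 − 31 = 506 left.
April 1928 has 30 days: 506 − 30 = 476 left.
May 1928 has 31 days: 476 − 31 = 445 left.
June 1928 has 30 days: 445 − 30 = 415 left.
July 1928 has 31 days: 415 − 31 = 384 left.
August 1928 has 31 days: 384 − 31 = 353 left.
September 1928 has 30 days: 353 − 30 = 323 left.
October 1928 has 31 days: 323 − 31 = 292 left.
November 1928 has 30 days: 292 − 30 = 262 left.
December 1928 has 31 days: 262 − 31 = 231 left.
January 1929 has 31 days: 231 − 31 = 200 left.
February 1929 has 28 days (1929 is not a leap year): 200 − 28 = 172 left.
March 1929 has 31 days: 172 − 31 = 141 left.
April 1929 has 30 days: 141 − 30 = 111 left.
May 1929 has 31 days: 111 − 31 = 80 left.
June 1929 has 30 days: 80 − 30 = 50 left.
July 1929 has 31 days: 50 − 31 = 19 left.
19 days into August 1929 → August 19, 1929.
Advancing 25 weeks (= 175 days) from August 19, 1929:
August has 31 days, so 31 − 19 = 12 days remain after August 19, 1929; 175 − 12 = 163 left.
September 1929 has 30 days: 163 − 30 = 133 left.
October 1929 has 31 days: 133 − 31 = 102 left.
November 1929 has 30 days: 102 − 30 = 72 left.
December 1929 has 31 days: 72 − 31 = 41 left.
January 1930 has 31 days: 41 − 31 = 10 left.
10 days into February 1930 → February 10, 1930.

February 10, 1930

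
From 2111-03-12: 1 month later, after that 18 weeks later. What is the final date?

August 16, 2111

Adding 1 month from March 12, 2111:
month 3 + 1 = 4 → April 2111.
Day 12 is valid in April, giving April 12, 2111.
Counting forward 18 weeks (= 126 days) from April 12, 2111:
April has 30 days, so 30 − 12 = 18 days remain after April 12, 2111; 126 − 18 = 108 left.
May 2111 has 31 days: 108 − 31 = 77 left.
June 2111 has 30 days: 77 − 30 = 47 left.
July 2111 has 31 days: 47 − 31 = 16 left.
16 days into August 2111 → August 16, 2111.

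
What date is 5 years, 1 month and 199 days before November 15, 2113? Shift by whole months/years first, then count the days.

Subtracting 5 years, 1 month and 199 days from November 15, 2113: first the month/year part, then the days.
-5 years → 2108; month 11 − 1 = 10 → October 2108.
Day 15 is valid in October, giving October 15, 2108.
Now subtract 199 days from October 15, 2108.
Going back 15 days from October 15, 2108 reaches the end of the previous month; 199 − 15 = 184 left.
September 2108 has 30 days: 184 − 30 = 154 left.
August 2108 has 31 days: 154 − 31 = 123 left.
July 2108 has 31 days: 123 − 31 = 92 left.
June 2108 has 30 days: 92 − 30 = 62 left.
May 2108 has 31 days: 62 − 31 = 31 left.
April 2108 has 30 days: 31 − 30 = 1 left.
March 2108 has 31 days; 31 − 1 = 30 → March 30, 2108.

March 30, 2108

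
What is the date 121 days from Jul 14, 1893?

Counting forward 121 days from July 14, 1893.
July has 31 days, so 31 − 14 = 17 days remain after July 14, 1893; 121 − 17 = 104 left.
August 1893 has 31 days: 104 − 31 = 73 left.
September 1893 has 30 days: 73 − 30 = 43 left.
October 1893 has 31 days: 43 − 31 = 12 left.
12 days into November 1893 → November 12, 1893.

November 12, 1893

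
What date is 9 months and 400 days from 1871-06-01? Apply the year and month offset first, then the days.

April 5, 1873

Counting forward 9 months and 400 days from June 1, 1871: first the month/year part, then the days.
month 6 + 9 = 15, which is month 3 of year 1872 → March 1872.
Day 1 is valid in March, giving March 1, 1872.
Now add 400 days from March 1, 1872.
March has 31 days, so 31 − 1 = 30 days remain after March 1, 1872; 400 − 30 = 370 left.
April 1872 has 30 days: 370 − 30 = 340 left.
May 1872 has 31 days: 340 − 31 = 309 left.
June 1872 has 30 days: 309 − 30 = 279 left.
July 1872 has 31 days: 279 − 31 = 248 left.
August 1872 has 31 days: 248 − 31 = 217 left.
September 1872 has 30 days: 217 − 30 = 187 left.
October 1872 has 31 days: 187 − 31 = 156 left.
November 1872 has 30 days: 156 − 30 = 126 left.
December 1872 has 31 days: 126 − 31 = 95 left.
January 1873 has 31 days: 95 − 31 = 64 left.
February 1873 has 28 days (1873 is not a leap year): 64 − 28 = 36 left.
March 1873 has 31 days: 36 − 31 = 5 left.
5 days into April 1873 → April 5, 1873.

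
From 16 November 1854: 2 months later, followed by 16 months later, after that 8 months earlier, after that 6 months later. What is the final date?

Adding 2 months from November 16, 1854:
month 11 + 2 = 13, which is month 1 of year 1855 → January 1855.
Day 16 is valid in January, giving January 16, 1855.
Advancing 16 months from January 16, 1855:
month 1 + 16 = 17, which is month 5 of year 1856 → May 1856.
Day 16 is valid in May, giving May 16, 1856.
Counting back 8 months from May 16, 1856:
month 5 − 8 = -3, which is month 9 of year 1855 → September 1855.
Day 16 is valid in September, giving September 16, 1855.
Advancing 6 months from September 16, 1855:
month 9 + 6 = 15, which is month 3 of year 1856 → March 1856.
Day 16 is valid in March, giving March 16, 1856.

March 16, 1856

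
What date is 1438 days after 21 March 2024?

Adding 1438 days from March 21, 2024.
March has 31 days, so 31 − 21 = 10 days remain after March 21, 2024; 1438 − 10 = 1428 left.
April 2024 has 30 days: 1428 − 30 = 1398 left.
May 2024 has 31 days: 1398 − 31 = 1367 left.
June 2024 has 30 days: 1367 − 30 = 1337 left.
July 2024 has 31 days: 1337 − 31 = 1306 left.
August 2024 has 31 days: 1306 − 31 = 1275 left.
September 2024 has 30 days: 1275 − 30 = 1245 left.
October 2024 has 31 days: 1245 − 31 = 1214 left.
November 2024 has 30 days: 1214 − 30 = 1184 left.
December 2024 has 31 days: 1184 − 31 = 1153 left.
January 2025 has 31 days: 1153 − 31 = 1122 left.
February 2025 has 28 days (2025 is not a leap year): 1122 − 28 = 1094 left.
March 2025 has 31 days: 1094 − 31 = 1063 left.
April 2025 has 30 days: 1063 − 30 = 1033 left.
May 2025 has 31 days: 1033 − 31 = 1002 left.
June 2025 has 30 days: 1002 − 30 = 972 left.
July 2025 has 31 days: 972 − 31 = 941 left.
August 2025 has 31 days: 941 − 31 = 910 left.
September 2025 has 30 days: 910 − 30 = 880 left.
October 2025 has 31 days: 880 − 31 = 849 left.
November 2025 has 30 days: 849 − 30 = 819 left.
December 2025 has 31 days: 819 − 31 = 788 left.
January 2026 has 31 days: 788 − 31 = 757 left.
February 2026 has 28 days (2026 is not a leap year): 757 − 28 = 729 left.
March 2026 has 31 days: 729 − 31 = 698 left.
April 2026 has 30 days: 698 − 30 = 668 left.
May 2026 has 31 days: 668 − 31 = 637 left.
June 2026 has 30 days: 637 − 30 = 607 left.
July 2026 has 31 days: 607 − 31 = 576 left.
August 2026 has 31 days: 576 − 31 = 545 left.
September 2026 has 30 days: 545 − 30 = 515 left.
October 2026 has 31 days: 515 − 31 = 484 left.
November 2026 has 30 days: 484 − 30 = 454 left.
December 2026 has 31 days: 454 − 31 = 423 left.
January 2027 has 31 days: 423 − 31 = 392 left.
February 2027 has 28 days (2027 is not a leap year): 392 − 28 = 364 left.
March 2027 has 31 days: 364 − 31 = 333 left.
April 2027 has 30 days: 333 − 30 = 303 left.
May 2027 has 31 days: 303 − 31 = 272 left.
June 2027 has 30 days: 272 − 30 = 242 left.
July 2027 has 31 days: 242 − 31 = 211 left.
August 2027 has 31 days: 211 − 31 = 180 left.
September 2027 has 30 days: 180 − 30 = 150 left.
October 2027 has 31 days: 150 − 31 = 119 left.
November 2027 has 30 days: 119 − 30 = 89 left.
December 2027 has 31 days: 89 − 31 = 58 left.
January 2028 has 31 days: 58 − 31 = 27 left.
27 days into February 2028 → February 27, 2028.

February 27, 2028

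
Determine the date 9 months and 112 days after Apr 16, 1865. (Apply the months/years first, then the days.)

Adding 9 months and 112 days from April 16, 1865: first the month/year part, then the days.
month 4 + 9 = 13, which is month 1 of year 1866 → January 1866.
Day 16 is valid in January, giving January 16, 1866.
Now add 112 days from January 16, 1866.
January has 31 days, so 31 − 16 = 15 days remain after January 16, 1866; 112 − 15 = 97 left.
February 1866 has 28 days (1866 is not a leap year): 97 − 28 = 69 left.
March 1866 has 31 days: 69 − 31 = 38 left.
April 1866 has 30 days: 38 − 30 = 8 left.
8 days into May 1866 → May 8, 1866.

May 8, 1866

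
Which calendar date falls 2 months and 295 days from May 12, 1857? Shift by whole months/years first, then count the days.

May 3, 1858

Counting forward 2 months and 295 days from May 12, 1857: first the month/year part, then the days.
month 5 + 2 = 7 → July 1857.
Day 12 is valid in July, giving July 12, 1857.
Now add 295 days from July 12, 1857.
July has 31 days, so 31 − 12 = 19 days remain after July 12, 1857; 295 − 19 = 276 left.
August 1857 has 31 days: 276 − 31 = 245 left.
September 1857 has 30 days: 245 − 30 = 215 left.
October 1857 has 31 days: 215 − 31 = 184 left.
November 1857 has 30 days: 184 − 30 = 154 left.
December 1857 has 31 days: 154 − 31 = 123 left.
January 1858 has 31 days: 123 − 31 = 92 left.
February 1858 has 28 days (1858 is not a leap year): 92 − 28 = 64 left.
March 1858 has 31 days: 64 − 31 = 33 left.
April 1858 has 30 days: 33 − 30 = 3 left.
3 days into May 1858 → May 3, 1858.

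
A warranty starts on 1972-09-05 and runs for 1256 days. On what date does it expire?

February 13, 1976

Adding 1256 days from September 5, 1972.
September has 30 days, so 30 − 5 = 25 days remain after September 5, 1972; 1256 − 25 = 1231 left.
October 1972 has 31 days: 1231 − 31 = 1200 left.
November 1972 has 30 days: 1200 − 30 = 1170 left.
December 1972 has 31 days: 1170 − 31 = 1139 left.
January 1973 has 31 days: 1139 − 31 = 1108 left.
February 1973 has 28 days (1973 is not a leap year): 1108 − 28 = 1080 left.
March 1973 has 31 days: 1080 − 31 = 1049 left.
April 1973 has 30 days: 1049 − 30 = 1019 left.
May 1973 has 31 days: 1019 − 31 = 988 left.
June 1973 has 30 days: 988 − 30 = 958 left.
July 1973 has 31 days: 958 − 31 = 927 left.
August 1973 has 31 days: 927 − 31 = 896 left.
September 1973 has 30 days: 896 − 30 = 866 left.
October 1973 has 31 days: 866 − 31 = 835 left.
November 1973 has 30 days: 835 − 30 = 805 left.
December 1973 has 31 days: 805 − 31 = 774 left.
January 1974 has 31 days: 774 − 31 = 743 left.
February 1974 has 28 days (1974 is not a leap year): 743 − 28 = 715 left.
March 1974 has 31 days: 715 − 31 = 684 left.
April 1974 has 30 days: 684 − 30 = 654 left.
May 1974 has 31 days: 654 − 31 = 623 left.
June 1974 has 30 days: 623 − 30 = 593 left.
July 1974 has 31 days: 593 − 31 = 562 left.
August 1974 has 31 days: 562 − 31 = 531 left.
September 1974 has 30 days: 531 − 30 = 501 left.
October 1974 has 31 days: 501 − 31 = 470 left.
November 1974 has 30 days: 470 − 30 = 440 left.
December 1974 has 31 days: 440 − 31 = 409 left.
January 1975 has 31 days: 409 − 31 = 378 left.
February 1975 has 28 days (1975 is not a leap year): 378 − 28 = 350 left.
March 1975 has 31 days: 350 − 31 = 319 left.
April 1975 has 30 days: 319 − 30 = 289 left.
May 1975 has 31 days: 289 − 31 = 258 left.
June 1975 has 30 days: 258 − 30 = 228 left.
July 1975 has 31 days: 228 − 31 = 197 left.
August 1975 has 31 days: 197 − 31 = 166 left.
September 1975 has 30 days: 166 − 30 = 136 left.
October 1975 has 31 days: 136 − 31 = 105 left.
November 1975 has 30 days: 105 − 30 = 75 left.
December 1975 has 31 days: 75 − 31 = 44 left.
January 1976 has 31 days: 44 − 31 = 13 left.
13 days into February 1976 → February 13, 1976.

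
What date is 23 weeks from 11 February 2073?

July 22, 2073

Counting forward 23 weeks = 161 days from February 11, 2073.
February has 28 days, so 28 − 11 = 17 days remain after February 11, 2073; 161 − 17 = 144 left.
March 2073 has 31 days: 144 − 31 = 113 left.
April 2073 has 30 days: 113 − 30 = 83 left.
May 2073 has 31 days: 83 − 31 = 52 left.
June 2073 has 30 days: 52 − 30 = 22 left.
22 days into July 2073 → July 22, 2073.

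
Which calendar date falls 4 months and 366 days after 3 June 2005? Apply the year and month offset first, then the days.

Advancing 4 months and 366 days from June 3, 2005: first the month/year part, then the days.
month 6 + 4 = 10 → October 2005.
Day 3 is valid in October, giving October 3, 2005.
Now add 366 days from October 3, 2005.
October has 31 days, so 31 − 3 = 28 days remain after October 3, 2005; 366 − 28 = 338 left.
November 2005 has 30 days: 338 − 30 = 308 left.
December 2005 has 31 days: 308 − 31 = 277 left.
January 2006 has 31 days: 277 − 31 = 246 left.
February 2006 has 28 days (2006 is not a leap year): 246 − 28 = 218 left.
March 2006 has 31 days: 218 − 31 = 187 left.
April 2006 has 30 days: 187 − 30 = 157 left.
May 2006 has 31 days: 157 − 31 = 126 left.
June 2006 has 30 days: 126 − 30 = 96 left.
July 2006 has 31 days: 96 − 31 = 65 left.
August 2006 has 31 days: 65 − 31 = 34 left.
September 2006 has 30 days: 34 − 30 = 4 left.
4 days into October 2006 → October 4, 2006.

October 4, 2006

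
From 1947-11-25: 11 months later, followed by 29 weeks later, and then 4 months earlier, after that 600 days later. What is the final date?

Advancing 11 months from November 25, 1947:
month 11 + 11 = 22, which is month 10 of year 1948 → October 1948.
Day 25 is valid in October, giving October 25, 1948.
Advancing 29 weeks (= 203 days) from October 25, 1948:
October has 31 days, so 31 − 25 = 6 days remain after October 25, 1948; 203 − 6 = 197 left.
November 1948 has 30 days: 197 − 30 = 167 left.
December 1948 has 31 days: 167 − 31 = 136 left.
January 1949 has 31 days: 136 − 31 = 105 left.
February 1949 has 28 days (1949 is not a leap year): 105 − 28 = 77 left.
March 1949 has 31 days: 77 − 31 = 46 left.
April 1949 has 30 days: 46 − 30 = 16 left.
16 days into May 1949 → May 16, 1949.
Going back 4 months from May 16, 1949:
month 5 − 4 = 1 → January 1949.
Day 16 is valid in January, giving January 16, 1949.
Counting forward 600 days from January 16, 1949:
January has 31 days, so 31 − 16 = 15 days remain after January 16, 1949; 600 − 15 = 585 left.
February 1949 has 28 days (1949 is not a leap year): 585 − 28 = 557 left.
March 1949 has 31 days: 557 − 31 = 526 left.
April 1949 has 30 days: 526 − 30 = 496 left.
May 1949 has 31 days: 496 − 31 = 465 left.
June 1949 has 30 days: 465 − 30 = 435 left.
July 1949 has 31 days: 435 − 31 = 404 left.
August 1949 has 31 days: 404 − 31 = 373 left.
September 1949 has 30 days: 373 − 30 = 343 left.
October 1949 has 31 days: 343 − 31 = 312 left.
November 1949 has 30 days: 312 − 30 = 282 left.
December 1949 has 31 days: 282 − 31 = 251 left.
January 1950 has 31 days: 251 − 31 = 220 left.
February 1950 has 28 days (1950 is not a leap year): 220 − 28 = 192 left.
March 1950 has 31 days: 192 − 31 = 161 left.
April 1950 has 30 days: 161 − 30 = 131 left.
May 1950 has 31 days: 131 − 31 = 100 left.
June 1950 has 30 days: 100 − 30 = 70 left.
July 1950 has 31 days: 70 − 31 = 39 left.
August 1950 has 31 days: 39 − 31 = 8 left.
8 days into September 1950 → September 8, 1950.

September 8, 1950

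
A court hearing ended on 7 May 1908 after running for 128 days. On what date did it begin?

Going back 128 days from May 7, 1908.
Going back 7 days from May 7, 1908 reaches the end of the previous month; 128 − 7 = 121 left.
April 1908 has 30 days: 121 − 30 = 91 left.
March 1908 has 31 days: 91 − 31 = 60 left.
February 1908 has 29 days (1908 is a leap year): 60 − 29 = 31 left.
January 1908 has 31 days: 31 − 31 = 0 left.
December 1907 has 31 days; 31 − 0 = 31 → December 31, 1907.

December 31, 1907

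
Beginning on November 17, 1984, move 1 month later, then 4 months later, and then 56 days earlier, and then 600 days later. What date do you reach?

October 13, 1986

Adding 1 month from November 17, 1984:
month 11 + 1 = 12 → December 1984.
Day 17 is valid in December, giving December 17, 1984.
Adding 4 months from December 17, 1984:
month 12 + 4 = 16, which is month 4 of year 1985 → April 1985.
Day 17 is valid in April, giving April 17, 1985.
Subtracting 56 days from April 17, 1985:
Going back 17 days from April 17, 1985 reaches the end of the previous month; 56 − 17 = 39 left.
March 1985 has 31 days: 39 − 31 = 8 left.
February 1985 has 28 days; 28 − 8 = 20 → February 20, 1985.
Adding 600 days from February 20, 1985:
February has 28 days, so 28 − 20 = 8 days remain after February 20, 1985; 600 − 8 = 592 left.
March 1985 has 31 days: 592 − 31 = 561 left.
April 1985 has 30 days: 561 − 30 = 531 left.
May 1985 has 31 days: 531 − 31 = 500 left.
June 1985 has 30 days: 500 − 30 = 470 left.
July 1985 has 31 days: 470 − 31 = 439 left.
August 1985 has 31 days: 439 − 31 = 408 left.
September 1985 has 30 days: 408 − 30 = 378 left.
October 1985 has 31 days: 378 − 31 = 347 left.
November 1985 has 30 days: 347 − 30 = 317 left.
December 1985 has 31 days: 317 − 31 = 286 left.
January 1986 has 31 days: 286 − 31 = 255 left.
February 1986 has 28 days (1986 is not a leap year): 255 − 28 = 227 left.
March 1986 has 31 days: 227 − 31 = 196 left.
April 1986 has 30 days: 196 − 30 = 166 left.
May 1986 has 31 days: 166 − 31 = 135 left.
June 1986 has 30 days: 135 − 30 = 105 left.
July 1986 has 31 days: 105 − 31 = 74 left.
August 1986 has 31 days: 74 − 31 = 43 left.
September 1986 has 30 days: 43 − 30 = 13 left.
13 days into October 1986 → October 13, 1986.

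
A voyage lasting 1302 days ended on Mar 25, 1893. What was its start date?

Subtracting 1302 days from March 25, 1893.
Going back 25 days from March 25, 1893 reaches the end of the previous month; 1302 − 25 = 1277 left.
February 1893 has 28 days (1893 is not a leap year): 1277 − 28 = 1249 left.
January 1893 has 31 days: 1249 − 31 = 1218 left.
December 1892 has 31 days: 1218 − 31 = 1187 left.
November 1892 has 30 days: 1187 − 30 = 1157 left.
October 1892 has 31 days: 1157 − 31 = 1126 left.
September 1892 has 30 days: 1126 − 30 = 1096 left.
August 1892 has 31 days: 1096 − 31 = 1065 left.
July 1892 has 31 days: 1065 − 31 = 1034 left.
June 1892 has 30 days: 1034 − 30 = 1004 left.
May 1892 has 31 days: 1004 − 31 = 973 left.
April 1892 has 30 days: 973 − 30 = 943 left.
March 1892 has 31 days: 943 − 31 = 912 left.
February 1892 has 29 days (1892 is a leap year): 912 − 29 = 883 left.
January 1892 has 31 days: 883 − 31 = 852 left.
December 1891 has 31 days: 852 − 31 = 821 left.
November 1891 has 30 days: 821 − 30 = 791 left.
October 1891 has 31 days: 791 − 31 = 760 left.
September 1891 has 30 days: 760 − 30 = 730 left.
August 1891 has 31 days: 730 − 31 = 699 left.
July 1891 has 31 days: 699 − 31 = 668 left.
June 1891 has 30 days: 668 − 30 = 638 left.
May 1891 has 31 days: 638 − 31 = 607 left.
April 1891 has 30 days: 607 − 30 = 577 left.
March 1891 has 31 days: 577 − 31 = 546 left.
February 1891 has 28 days (1891 is not a leap year): 546 − 28 = 518 left.
January 1891 has 31 days: 518 − 31 = 487 left.
December 1890 has 31 days: 487 − 31 = 456 left.
November 1890 has 30 days: 456 − 30 = 426 left.
October 1890 has 31 days: 426 − 31 = 395 left.
September 1890 has 30 days: 395 − 30 = 365 left.
August 1890 has 31 days: 365 − 31 = 334 left.
July 1890 has 31 days: 334 − 31 = 303 left.
June 1890 has 30 days: 303 − 30 = 273 left.
May 1890 has 31 days: 273 − 31 = 242 left.
April 1890 has 30 days: 242 − 30 = 212 left.
March 1890 has 31 days: 212 − 31 = 181 left.
February 1890 has 28 days (1890 is not a leap year): 181 − 28 = 153 left.
January 1890 has 31 days: 153 − 31 = 122 left.
December 1889 has 31 days: 122 − 31 = 91 left.
November 1889 has 30 days: 91 − 30 = 61 left.
October 1889 has 31 days: 61 − 31 = 30 left.
September 1889 has 30 days: 30 − 30 = 0 left.
August 1889 has 31 days; 31 − 0 = 31 → August 31, 1889.

August 31, 1889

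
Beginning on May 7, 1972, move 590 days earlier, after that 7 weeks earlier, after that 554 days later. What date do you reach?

Subtracting 590 days from May 7, 1972:
Going back 7 days from May 7, 1972 reaches the end of the previous month; 590 − 7 = 583 left.
April 1972 has 30 days: 583 − 30 = 553 left.
March 1972 has 31 days: 553 − 31 = 522 left.
February 1972 has 29 days (1972 is a leap year): 522 − 29 = 493 left.
January 1972 has 31 days: 493 − 31 = 462 left.
December 1971 has 31 days: 462 − 31 = 431 left.
November 1971 has 30 days: 431 − 30 = 401 left.
October 1971 has 31 days: 401 − 31 = 370 left.
September 1971 has 30 days: 370 − 30 = 340 left.
August 1971 has 31 days: 340 − 31 = 309 left.
July 1971 has 31 days: 309 − 31 = 278 left.
June 1971 has 30 days: 278 − 30 = 248 left.
May 1971 has 31 days: 248 − 31 = 217 left.
April 1971 has 30 days: 217 − 30 = 187 left.
March 1971 has 31 days: 187 − 31 = 156 left.
February 1971 has 28 days (1971 is not a leap year): 156 − 28 = 128 left.
January 1971 has 31 days: 128 − 31 = 97 left.
December 1970 has 31 days: 97 − 31 = 66 left.
November 1970 has 30 days: 66 − 30 = 36 left.
October 1970 has 31 days: 36 − 31 = 5 left.
September 1970 has 30 days; 30 − 5 = 25 → September 25, 1970.
Subtracting 7 weeks (= 49 days) from September 25, 1970:
Going back 25 days from September 25, 1970 reaches the end of the previous month; 49 − 25 = 24 left.
August 1970 has 31 days; 31 − 24 = 7 → August 7, 1970.
Adding 554 days from August 7, 1970:
August has 31 days, so 31 − 7 = 24 days remain after August 7, 1970; 554 − 24 = 530 left.
September 1970 has 30 days: 530 − 30 = 500 left.
October 1970 has 31 days: 500 − 31 = 469 left.
November 1970 has 30 days: 469 − 30 = 439 left.
December 1970 has 31 days: 439 − 31 = 408 left.
January 1971 has 31 days: 408 − 31 = 377 left.
February 1971 has 28 days (1971 is not a leap year): 377 − 28 = 349 left.
March 1971 has 31 days: 349 − 31 = 318 left.
April 1971 has 30 days: 318 − 30 = 288 left.
May 1971 has 31 days: 288 − 31 = 257 left.
June 1971 has 30 days: 257 − 30 = 227 left.
July 1971 has 31 days: 227 − 31 = 196 left.
August 1971 has 31 days: 196 − 31 = 165 left.
September 1971 has 30 days: 165 − 30 = 135 left.
October 1971 has 31 days: 135 − 31 = 104 left.
November 1971 has 30 days: 104 − 30 = 74 left.
December 1971 has 31 days: 74 − 31 = 43 left.
January 1972 has 31 days: 43 − 31 = 12 left.
12 days into February 1972 → February 12, 1972.

February 12, 1972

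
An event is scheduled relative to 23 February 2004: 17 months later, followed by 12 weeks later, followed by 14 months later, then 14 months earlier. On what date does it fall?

October 15, 2005

Counting forward 17 months from February 23, 2004:
month 2 + 17 = 19, which is month 7 of year 2005 → July 2005.
Day 23 is valid in July, giving July 23, 2005.
Counting forward 12 weeks (= 84 days) from July 23, 2005:
July has 31 days, so 31 − 23 = 8 days remain after July 23, 2005; 84 − 8 = 76 left.
August 2005 has 31 days: 76 − 31 = 45 left.
September 2005 has 30 days: 45 − 30 = 15 left.
15 days into October 2005 → October 15, 2005.
Adding 14 months from October 15, 2005:
month 10 + 14 = 24, which is month 12 of year 2006 → December 2006.
Day 15 is valid in December, giving December 15, 2006.
Going back 14 months from December 15, 2006:
month 12 − 14 = -2, which is month 10 of year 2005 → October 2005.
Day 15 is valid in October, giving October 15, 2005.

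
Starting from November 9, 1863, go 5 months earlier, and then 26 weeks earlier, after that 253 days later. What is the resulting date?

August 19, 1863

Subtracting 5 months from November 9, 1863:
month 11 − 5 = 6 → June 1863.
Day 9 is valid in June, giving June 9, 1863.
Subtracting 26 weeks (= 182 days) from June 9, 1863:
Going back 9 days from June 9, 1863 reaches the end of the previous month; 182 − 9 = 173 left.
May 1863 has 31 days: 173 − 31 = 142 left.
April 1863 has 30 days: 142 − 30 = 112 left.
March 1863 has 31 days: 112 − 31 = 81 left.
February 1863 has 28 days (1863 is not a leap year): 81 − 28 = 53 left.
January 1863 has 31 days: 53 − 31 = 22 left.
December 1862 has 31 days; 31 − 22 = 9 → December 9, 1862.
Adding 253 days from December 9, 1862:
December has 31 days, so 31 − 9 = 22 days remain after December 9, 1862; 253 − 22 = 231 left.
January 1863 has 31 days: 231 − 31 = 200 left.
February 1863 has 28 days (1863 is not a leap year): 200 − 28 = 172 left.
March 1863 has 31 days: 172 − 31 = 141 left.
April 1863 has 30 days: 141 − 30 = 111 left.
May 1863 has 31 days: 111 − 31 = 80 left.
June 1863 has 30 days: 80 − 30 = 50 left.
July 1863 has 31 days: 50 − 31 = 19 left.
19 days into August 1863 → August 19, 1863.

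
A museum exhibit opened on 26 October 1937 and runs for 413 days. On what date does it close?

December 13, 1938

Advancing 413 days from October 26, 1937.
October has 31 days, so 31 − 26 = 5 days remain after October 26, 1937; 413 − 5 = 408 left.
November 1937 has 30 days: 408 − 30 = 378 left.
December 1937 has 31 days: 378 − 31 = 347 left.
January 1938 has 31 days: 347 − 31 = 316 left.
February 1938 has 28 days (1938 is not a leap year): 316 − 28 = 288 left.
March 1938 has 31 days: 288 − 31 = 257 left.
April 1938 has 30 days: 257 − 30 = 227 left.
May 1938 has 31 days: 227 − 31 = 196 left.
June 1938 has 30 days: 196 − 30 = 166 left.
July 1938 has 31 days: 166 − 31 = 135 left.
August 1938 has 31 days: 135 − 31 = 104 left.
September 1938 has 30 days: 104 − 30 = 74 left.
October 1938 has 31 days: 74 − 31 = 43 left.
November 1938 has 30 days: 43 − 30 = 13 left.
13 days into December 1938 → December 13, 1938.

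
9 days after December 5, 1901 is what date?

Adding 9 days from December 5, 1901.
December has 31 days; 5 + 9 = 14, still in December.

December 14, 1901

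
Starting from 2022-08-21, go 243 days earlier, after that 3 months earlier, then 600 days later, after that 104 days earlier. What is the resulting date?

January 30, 2023

Counting back 243 days from August 21, 2022:
Going back 21 days from August 21, 2022 reaches the end of the previous month; 243 − 21 = 222 left.
July 2022 has 31 days: 222 − 31 = 191 left.
June 2022 has 30 days: 191 − 30 = 161 left.
May 2022 has 31 days: 161 − 31 = 130 left.
April 2022 has 30 days: 130 − 30 = 100 left.
March 2022 has 31 days: 100 − 31 = 69 left.
February 2022 has 28 days (2022 is not a leap year): 69 − 28 = 41 left.
January 2022 has 31 days: 41 − 31 = 10 left.
December 2021 has 31 days; 31 − 10 = 21 → December 21, 2021.
Counting back 3 months from December 21, 2021:
month 12 − 3 = 9 → September 2021.
Day 21 is valid in September, giving September 21, 2021.
Advancing 600 days from September 21, 2021:
September has 30 days, so 30 − 21 = 9 days remain after September 21, 2021; 600 − 9 = 591 left.
October 2021 has 31 days: 591 − 31 = 560 left.
November 2021 has 30 days: 560 − 30 = 530 left.
December 2021 has 31 days: 530 − 31 = 499 left.
January 2022 has 31 days: 499 − 31 = 468 left.
February 2022 has 28 days (2022 is not a leap year): 468 − 28 = 440 left.
March 2022 has 31 days: 440 − 31 = 409 left.
April 2022 has 30 days: 409 − 30 = 379 left.
May 2022 has 31 days: 379 − 31 = 348 left.
June 2022 has 30 days: 348 − 30 = 318 left.
July 2022 has 31 days: 318 − 31 = 287 left.
August 2022 has 31 days: 287 − 31 = 256 left.
September 2022 has 30 days: 256 − 30 = 226 left.
October 2022 has 31 days: 226 − 31 = 195 left.
November 2022 has 30 days: 195 − 30 = 165 left.
December 2022 has 31 days: 165 − 31 = 134 left.
January 2023 has 31 days: 134 − 31 = 103 left.
February 2023 has 28 days (2023 is not a leap year): 103 − 28 = 75 left.
March 2023 has 31 days: 75 − 31 = 44 left.
April 2023 has 30 days: 44 − 30 = 14 left.
14 days into May 2023 → May 14, 2023.
Subtracting 104 days from May 14, 2023:
Going back 14 days from May 14, 2023 reaches the end of the previous month; 104 − 14 = 90 left.
April 2023 has 30 days: 90 − 30 = 60 left.
March 2023 has 31 days: 60 − 31 = 29 left.
February 2023 has 28 days (2023 is not a leap year): 29 − 28 = 1 left.
January 2023 has 31 days; 31 − 1 = 30 → January 30, 2023.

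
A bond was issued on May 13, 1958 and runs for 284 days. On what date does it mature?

Counting forward 284 days from May 13, 1958.
May has 31 days, so 31 − 13 = 18 days remain after May 13, 1958; 284 − 18 = 266 left.
June 1958 has 30 days: 266 − 30 = 236 left.
July 1958 has 31 days: 236 − 31 = 205 left.
August 1958 has 31 days: 205 − 31 = 174 left.
September 1958 has 30 days: 174 − 30 = 144 left.
October 1958 has 31 days: 144 − 31 = 113 left.
November 1958 has 30 days: 113 − 30 = 83 left.
December 1958 has 31 days: 83 − 31 = 52 left.
January 1959 has 31 days: 52 − 31 = 21 left.
21 days into February 1959 → February 21, 1959.

February 21, 1959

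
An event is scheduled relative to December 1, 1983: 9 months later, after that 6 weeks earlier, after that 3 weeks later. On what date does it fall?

Adding 9 months from December 1, 1983:
month 12 + 9 = 21, which is month 9 of year 1984 → September 1984.
Day 1 is valid in September, giving September 1, 1984.
Counting back 6 weeks (= 42 days) from September 1, 1984:
Going back 1 day from September 1, 1984 reaches the end of the previous month; 42 − 1 = 41 left.
August 1984 has 31 days: 41 − 31 = 10 left.
July 1984 has 31 days; 31 − 10 = 21 → July 21, 1984.
Advancing 3 weeks (= 21 days) from July 21, 1984:
July has 31 days, so 31 − 21 = 10 days remain after July 21, 1984; 21 − 10 = 11 left.
11 days into August 1984 → August 11, 1984.

August 11, 1984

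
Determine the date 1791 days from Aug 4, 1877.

Counting forward 1791 days from August 4, 1877.
August has 31 days, so 31 − 4 = 27 days remain after August 4, 1877; 1791 − 27 = 1764 left.
September 1877 has 30 days: 1764 − 30 = 1734 left.
October 1877 has 31 days: 1734 − 31 = 1703 left.
November 1877 has 30 days: 1703 − 30 = 1673 left.
December 1877 has 31 days: 1673 − 31 = 1642 left.
January 1878 has 31 days: 1642 − 31 = 1611 left.
February 1878 has 28 days (1878 is not a leap year): 1611 − 28 = 1583 left.
March 1878 has 31 days: 1583 − 31 = 1552 left.
April 1878 has 30 days: 1552 − 30 = 1522 left.
May 1878 has 31 days: 1522 − 31 = 1491 left.
June 1878 has 30 days: 1491 − 30 = 1461 left.
July 1878 has 31 days: 1461 − 31 = 1430 left.
August 1878 has 31 days: 1430 − 31 = 1399 left.
September 1878 has 30 days: 1399 − 30 = 1369 left.
October 1878 has 31 days: 1369 − 31 = 1338 left.
November 1878 has 30 days: 1338 − 30 = 1308 left.
December 1878 has 31 days: 1308 − 31 = 1277 left.
January 1879 has 31 days: 1277 − 31 = 1246 left.
February 1879 has 28 days (1879 is not a leap year): 1246 − 28 = 1218 left.
March 1879 has 31 days: 1218 − 31 = 1187 left.
April 1879 has 30 days: 1187 − 30 = 1157 left.
May 1879 has 31 days: 1157 − 31 = 1126 left.
June 1879 has 30 days: 1126 − 30 = 1096 left.
July 1879 has 31 days: 1096 − 31 = 1065 left.
August 1879 has 31 days: 1065 − 31 = 1034 left.
September 1879 has 30 days: 1034 − 30 = 1004 left.
October 1879 has 31 days: 1004 − 31 = 973 left.
November 1879 has 30 days: 973 − 30 = 943 left.
December 1879 has 31 days: 943 − 31 = 912 left.
January 1880 has 31 days: 912 − 31 = 881 left.
February 1880 has 29 days (1880 is a leap year): 881 − 29 = 852 left.
March 1880 has 31 days: 852 − 31 = 821 left.
April 1880 has 30 days: 821 − 30 = 791 left.
May 1880 has 31 days: 791 − 31 = 760 left.
June 1880 has 30 days: 760 − 30 = 730 left.
July 1880 has 31 days: 730 − 31 = 699 left.
August 1880 has 31 days: 699 − 31 = 668 left.
September 1880 has 30 days: 668 − 30 = 638 left.
October 1880 has 31 days: 638 − 31 = 607 left.
November 1880 has 30 days: 607 − 30 = 577 left.
December 1880 has 31 days: 577 − 31 = 546 left.
January 1881 has 31 days: 546 − 31 = 515 left.
February 1881 has 28 days (1881 is not a leap year): 515 − 28 = 487 left.
March 1881 has 31 days: 487 − 31 = 456 left.
April 1881 has 30 days: 456 − 30 = 426 left.
May 1881 has 31 days: 426 − 31 = 395 left.
June 1881 has 30 days: 395 − 30 = 365 left.
July 1881 has 31 days: 365 − 31 = 334 left.
August 1881 has 31 days: 334 − 31 = 303 left.
September 1881 has 30 days: 303 − 30 = 273 left.
October 1881 has 31 days: 273 − 31 = 242 left.
November 1881 has 30 days: 242 − 30 = 212 left.
December 1881 has 31 days: 212 − 31 = 181 left.
January 1882 has 31 days: 181 − 31 = 150 left.
February 1882 has 28 days (1882 is not a leap year): 150 − 28 = 122 left.
March 1882 has 31 days: 122 − 31 = 91 left.
April 1882 has 30 days: 91 − 30 = 61 left.
May 1882 has 31 days: 61 − 31 = 30 left.
30 days into June 1882 → June 30, 1882.

June 30, 1882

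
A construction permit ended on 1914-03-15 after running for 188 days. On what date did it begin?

September 8, 1913

Subtracting 188 days from March 15, 1914.
Going back 15 days from March 15, 1914 reaches the end of the previous month; 188 − 15 = 173 left.
February 1914 has 28 days (1914 is not a leap year): 173 − 28 = 145 left.
January 1914 has 31 days: 145 − 31 = 114 left.
December 1913 has 31 days: 114 − 31 = 83 left.
November 1913 has 30 days: 83 − 30 = 53 left.
October 1913 has 31 days: 53 − 31 = 22 left.
September 1913 has 30 days; 30 − 22 = 8 → September 8, 1913.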